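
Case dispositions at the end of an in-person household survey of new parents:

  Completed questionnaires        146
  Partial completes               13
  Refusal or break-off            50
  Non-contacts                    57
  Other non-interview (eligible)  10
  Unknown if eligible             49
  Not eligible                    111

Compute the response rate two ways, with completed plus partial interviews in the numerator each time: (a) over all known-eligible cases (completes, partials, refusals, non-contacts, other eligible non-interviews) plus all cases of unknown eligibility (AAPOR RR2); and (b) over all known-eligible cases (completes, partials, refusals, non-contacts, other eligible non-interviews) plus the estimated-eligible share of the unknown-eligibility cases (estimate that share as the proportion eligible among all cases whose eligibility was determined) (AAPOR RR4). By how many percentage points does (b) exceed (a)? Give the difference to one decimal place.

Numerator: 146 + 13 = 159
Denominator: 146 + 13 + 50 + 57 + 10 + 49 = 325
RR2 = 159 / 325 = 0.4892
Determined eligible: 146 + 13 + 50 + 57 + 10 = 276
e = 276 / (276 + 111) = 276 / 387 = 0.7132
Eligible share of unknowns: 0.7132 × 49 = 34.95
Denominator: 276 + 34.95 = 310.95
RR4 = 159 / 310.95 = 0.5113
Difference = 51.13 − 48.92 = 2.21 percentage points

2.2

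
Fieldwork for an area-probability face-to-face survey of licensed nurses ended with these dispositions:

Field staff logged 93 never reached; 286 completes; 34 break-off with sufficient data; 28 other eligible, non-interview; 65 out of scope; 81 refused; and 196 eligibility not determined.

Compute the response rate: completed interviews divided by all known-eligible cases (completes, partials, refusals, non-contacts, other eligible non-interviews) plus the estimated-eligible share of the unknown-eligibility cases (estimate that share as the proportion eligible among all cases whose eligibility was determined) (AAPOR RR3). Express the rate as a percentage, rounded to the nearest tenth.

Num: 286
Eligible (known): 286 + 34 + 81 + 93 + 28 = 522
e = 522 / (522 + 65) = 522 / 587 = 0.8893
e × U: 0.8893 × 196 = 174.30
Denominator: 522 + 174.30 = 696.30
RR3 = 286 / 696.30 = 0.4107

41.1%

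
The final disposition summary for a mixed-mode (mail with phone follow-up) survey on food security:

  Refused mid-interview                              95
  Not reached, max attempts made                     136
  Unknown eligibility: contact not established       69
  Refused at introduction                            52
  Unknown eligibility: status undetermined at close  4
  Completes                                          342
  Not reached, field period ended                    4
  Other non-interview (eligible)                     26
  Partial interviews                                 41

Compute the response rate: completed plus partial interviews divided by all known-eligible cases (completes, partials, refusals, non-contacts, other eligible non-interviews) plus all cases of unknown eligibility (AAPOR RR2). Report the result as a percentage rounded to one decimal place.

49.8%

Refused = 52 + 95 = 147
Non-contacts = 4 + 136 = 140
Unknown if eligible = 69 + 4 = 73
Num: 342 + 41 = 383
Base: 342 + 41 + 147 + 140 + 26 + 73 = 769
RR2 = 383 / 769 = 0.4980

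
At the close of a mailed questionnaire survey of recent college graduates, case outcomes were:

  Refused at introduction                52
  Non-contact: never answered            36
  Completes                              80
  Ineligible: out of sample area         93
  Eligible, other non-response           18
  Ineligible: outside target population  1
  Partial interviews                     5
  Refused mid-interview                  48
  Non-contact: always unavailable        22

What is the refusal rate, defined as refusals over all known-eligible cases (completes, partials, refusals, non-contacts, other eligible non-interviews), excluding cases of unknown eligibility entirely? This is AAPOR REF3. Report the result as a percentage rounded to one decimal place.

38.3%

Refusals = 52 + 48 = 100
No answer / not reached = 36 + 22 = 58
Out of scope = 1 + 93 = 94
Numerator: 100
Denominator: 80 + 5 + 100 + 58 + 18 = 261
REF3 = 100 / 261 = 0.3831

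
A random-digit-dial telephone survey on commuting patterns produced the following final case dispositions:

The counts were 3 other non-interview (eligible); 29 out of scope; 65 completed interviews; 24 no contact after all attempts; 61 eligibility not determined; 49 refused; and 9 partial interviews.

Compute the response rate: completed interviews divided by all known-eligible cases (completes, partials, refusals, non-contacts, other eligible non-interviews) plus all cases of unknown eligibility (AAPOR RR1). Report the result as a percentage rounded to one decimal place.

Top = 65
Denominator = 65 + 9 + 49 + 24 + 3 + 61 = 211
RR1 = 65 / 211 = 0.3081

30.8%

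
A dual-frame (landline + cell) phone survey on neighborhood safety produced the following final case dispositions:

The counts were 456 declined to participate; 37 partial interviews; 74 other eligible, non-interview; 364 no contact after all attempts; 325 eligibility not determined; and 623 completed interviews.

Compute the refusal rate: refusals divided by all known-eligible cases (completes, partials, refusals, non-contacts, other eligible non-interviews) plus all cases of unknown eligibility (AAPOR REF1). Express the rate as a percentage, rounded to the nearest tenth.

Top = 456
Denom = 623 + 37 + 456 + 364 + 74 + 325 = 1879
REF1 = 456 / 1879 = 0.2427

24.3%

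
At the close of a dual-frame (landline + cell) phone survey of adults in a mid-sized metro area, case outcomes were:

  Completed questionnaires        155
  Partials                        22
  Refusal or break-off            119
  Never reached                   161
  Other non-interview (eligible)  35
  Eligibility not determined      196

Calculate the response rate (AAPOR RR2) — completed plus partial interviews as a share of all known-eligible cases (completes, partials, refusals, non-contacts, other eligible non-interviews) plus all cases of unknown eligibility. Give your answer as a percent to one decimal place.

Num → 155 + 22 = 177
Denom → 155 + 22 + 119 + 161 + 35 + 196 = 688
RR2 = 177 / 688 = 0.2573

25.7%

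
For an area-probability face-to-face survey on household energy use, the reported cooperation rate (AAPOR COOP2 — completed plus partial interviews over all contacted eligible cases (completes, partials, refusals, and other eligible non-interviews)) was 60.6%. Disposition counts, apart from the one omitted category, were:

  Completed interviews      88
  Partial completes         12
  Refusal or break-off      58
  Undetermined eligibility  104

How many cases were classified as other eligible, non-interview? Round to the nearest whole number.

7

Top → 88 + 12 = 100
COOP2 = 100 / D = 0.606
D = 100 / 0.606 = 165.0
Other denominator terms total 158
other eligible, non-interview = 165.0 − 158 ≈ 7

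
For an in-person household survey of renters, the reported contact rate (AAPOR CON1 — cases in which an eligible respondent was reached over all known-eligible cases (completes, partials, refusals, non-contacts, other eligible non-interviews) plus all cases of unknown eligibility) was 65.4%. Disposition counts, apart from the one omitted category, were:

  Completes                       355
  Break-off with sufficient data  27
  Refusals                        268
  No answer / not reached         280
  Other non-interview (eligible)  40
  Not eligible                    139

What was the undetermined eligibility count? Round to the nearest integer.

Num = 355 + 27 + 268 + 40 = 690
CON1 = 690 / D = 0.654
D = 690 / 0.654 = 1055.0
Remaining denominator categories sum to 970
undetermined eligibility = 1055.0 − 970 ≈ 85

85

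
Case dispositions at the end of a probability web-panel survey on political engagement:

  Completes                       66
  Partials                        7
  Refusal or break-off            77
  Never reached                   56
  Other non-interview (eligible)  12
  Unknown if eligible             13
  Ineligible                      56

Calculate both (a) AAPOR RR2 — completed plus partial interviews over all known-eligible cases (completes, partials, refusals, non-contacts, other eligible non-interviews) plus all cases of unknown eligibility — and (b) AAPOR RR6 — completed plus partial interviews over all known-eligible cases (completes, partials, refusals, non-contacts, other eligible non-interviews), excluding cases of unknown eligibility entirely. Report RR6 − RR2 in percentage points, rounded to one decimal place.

Top → 66 + 7 = 73
Base → 66 + 7 + 77 + 56 + 12 + 13 = 231
RR2 = 73 / 231 = 0.3160
Base → 66 + 7 + 77 + 56 + 12 = 218
RR6 = 73 / 218 = 0.3349
Difference = 33.49 − 31.60 = 1.89 percentage points

1.9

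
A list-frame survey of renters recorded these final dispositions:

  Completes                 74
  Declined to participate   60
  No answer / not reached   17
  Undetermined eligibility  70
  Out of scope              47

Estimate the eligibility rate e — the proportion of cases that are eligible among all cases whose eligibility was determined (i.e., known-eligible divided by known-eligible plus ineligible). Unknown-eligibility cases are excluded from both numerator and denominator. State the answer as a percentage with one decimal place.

76.3%

Known eligible → 74 + 60 + 17 = 151
e = 151 / (151 + 47) = 151 / 198 = 0.7626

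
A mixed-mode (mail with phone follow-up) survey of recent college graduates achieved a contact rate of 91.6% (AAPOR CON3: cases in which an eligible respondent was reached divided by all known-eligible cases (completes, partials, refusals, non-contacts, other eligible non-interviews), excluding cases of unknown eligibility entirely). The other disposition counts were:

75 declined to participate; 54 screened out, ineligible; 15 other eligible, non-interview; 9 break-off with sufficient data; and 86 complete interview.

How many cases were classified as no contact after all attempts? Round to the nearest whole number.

Top = 86 + 9 + 75 + 15 = 185
CON3 = 185 / D = 0.916
D = 185 / 0.916 = 202.0
Remaining denominator categories sum to 185
no contact after all attempts = 202.0 − 185 ≈ 17

17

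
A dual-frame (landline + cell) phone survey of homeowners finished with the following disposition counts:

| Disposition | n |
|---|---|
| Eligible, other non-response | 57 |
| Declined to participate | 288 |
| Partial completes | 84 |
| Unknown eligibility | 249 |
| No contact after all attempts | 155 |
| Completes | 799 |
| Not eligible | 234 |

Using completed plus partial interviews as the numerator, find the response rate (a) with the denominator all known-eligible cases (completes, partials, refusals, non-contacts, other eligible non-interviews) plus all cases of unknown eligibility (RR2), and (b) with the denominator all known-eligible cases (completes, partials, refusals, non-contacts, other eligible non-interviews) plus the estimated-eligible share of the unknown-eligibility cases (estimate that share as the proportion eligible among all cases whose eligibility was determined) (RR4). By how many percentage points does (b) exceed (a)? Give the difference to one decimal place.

1.2

Top → 799 + 84 = 883
Denom → 799 + 84 + 288 + 155 + 57 + 249 = 1632
RR2 = 883 / 1632 = 0.5411
Determined eligible → 799 + 84 + 288 + 155 + 57 = 1383
e = 1383 / (1383 + 234) = 1383 / 1617 = 0.8553
Estimated eligible among unknowns → 0.8553 × 249 = 212.97
Denom → 1383 + 212.97 = 1595.97
RR4 = 883 / 1595.97 = 0.5533
Difference = 55.33 − 54.11 = 1.22 percentage points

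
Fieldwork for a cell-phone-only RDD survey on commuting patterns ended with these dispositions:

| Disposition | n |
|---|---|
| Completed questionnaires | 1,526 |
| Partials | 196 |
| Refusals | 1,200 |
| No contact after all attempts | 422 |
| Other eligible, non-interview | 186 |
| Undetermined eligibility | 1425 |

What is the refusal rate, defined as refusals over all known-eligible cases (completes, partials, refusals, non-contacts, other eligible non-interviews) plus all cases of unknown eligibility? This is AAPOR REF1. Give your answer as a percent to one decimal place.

24.2%

Numerator = 1200
Base = 1526 + 196 + 1200 + 422 + 186 + 1425 = 4955
REF1 = 1200 / 4955 = 0.2422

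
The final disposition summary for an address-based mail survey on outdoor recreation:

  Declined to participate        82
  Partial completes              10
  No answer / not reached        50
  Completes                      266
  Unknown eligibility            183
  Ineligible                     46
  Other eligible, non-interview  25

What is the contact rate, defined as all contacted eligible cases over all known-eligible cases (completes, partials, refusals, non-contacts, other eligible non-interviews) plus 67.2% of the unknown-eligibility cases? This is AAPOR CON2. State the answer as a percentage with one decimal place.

Num: 266 + 10 + 82 + 25 = 383
Determined eligible: 266 + 10 + 82 + 50 + 25 = 433
Eligible share of unknowns: 0.6720 × 183 = 122.98
Denominator: 433 + 122.98 = 555.98
CON2 = 383 / 555.98 = 0.6889

68.9%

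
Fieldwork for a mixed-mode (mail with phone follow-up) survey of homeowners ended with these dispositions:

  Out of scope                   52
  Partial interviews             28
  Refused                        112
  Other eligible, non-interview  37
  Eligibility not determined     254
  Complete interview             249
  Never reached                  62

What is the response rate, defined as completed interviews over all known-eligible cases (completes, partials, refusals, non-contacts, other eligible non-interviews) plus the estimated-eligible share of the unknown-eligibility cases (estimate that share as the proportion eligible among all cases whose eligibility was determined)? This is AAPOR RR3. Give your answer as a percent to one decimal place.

34.7%

Numerator = 249
Eligible (known) = 249 + 28 + 112 + 62 + 37 = 488
e = 488 / (488 + 52) = 488 / 540 = 0.9037
Eligible share of unknowns = 0.9037 × 254 = 229.54
Denom = 488 + 229.54 = 717.54
RR3 = 249 / 717.54 = 0.3470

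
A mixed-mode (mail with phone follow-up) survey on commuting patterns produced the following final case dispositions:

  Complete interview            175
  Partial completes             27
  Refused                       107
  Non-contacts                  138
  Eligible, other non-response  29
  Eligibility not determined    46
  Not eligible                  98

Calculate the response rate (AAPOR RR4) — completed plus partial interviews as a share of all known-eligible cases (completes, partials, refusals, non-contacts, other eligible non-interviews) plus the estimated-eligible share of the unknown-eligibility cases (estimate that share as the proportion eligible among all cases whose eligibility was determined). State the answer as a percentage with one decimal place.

Num: 175 + 27 = 202
Determined eligible: 175 + 27 + 107 + 138 + 29 = 476
e = 476 / (476 + 98) = 476 / 574 = 0.8293
e × U: 0.8293 × 46 = 38.15
Denominator: 476 + 38.15 = 514.15
RR4 = 202 / 514.15 = 0.3929

39.3%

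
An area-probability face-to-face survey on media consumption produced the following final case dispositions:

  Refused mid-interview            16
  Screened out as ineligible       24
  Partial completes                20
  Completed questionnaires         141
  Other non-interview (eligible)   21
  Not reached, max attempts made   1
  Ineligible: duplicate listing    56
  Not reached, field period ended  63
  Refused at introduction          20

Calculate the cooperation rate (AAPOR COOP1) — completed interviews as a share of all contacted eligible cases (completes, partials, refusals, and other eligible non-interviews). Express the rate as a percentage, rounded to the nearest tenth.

Refusal or break-off = 20 + 16 = 36
No contact after all attempts = 63 + 1 = 64
Out of scope = 24 + 56 = 80
Numerator → 141
Denominator → 141 + 20 + 36 + 21 = 218
COOP1 = 141 / 218 = 0.6468

64.7%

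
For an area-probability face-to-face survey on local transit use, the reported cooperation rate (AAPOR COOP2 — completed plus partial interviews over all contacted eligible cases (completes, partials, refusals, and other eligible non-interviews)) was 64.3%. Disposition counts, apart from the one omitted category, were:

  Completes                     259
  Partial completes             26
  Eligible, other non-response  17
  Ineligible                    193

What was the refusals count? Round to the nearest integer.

Numerator = 259 + 26 = 285
COOP2 = 285 / D = 0.643
D = 285 / 0.643 = 443.2
Remaining denominator categories sum to 302
refusals = 443.2 − 302 ≈ 141

141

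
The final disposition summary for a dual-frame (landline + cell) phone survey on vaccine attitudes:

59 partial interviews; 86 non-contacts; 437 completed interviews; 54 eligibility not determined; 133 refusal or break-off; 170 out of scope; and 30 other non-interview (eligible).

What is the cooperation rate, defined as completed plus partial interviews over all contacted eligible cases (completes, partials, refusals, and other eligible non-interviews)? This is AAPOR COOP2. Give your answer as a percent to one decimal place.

Top = 437 + 59 = 496
Denominator = 437 + 59 + 133 + 30 = 659
COOP2 = 496 / 659 = 0.7527

75.3%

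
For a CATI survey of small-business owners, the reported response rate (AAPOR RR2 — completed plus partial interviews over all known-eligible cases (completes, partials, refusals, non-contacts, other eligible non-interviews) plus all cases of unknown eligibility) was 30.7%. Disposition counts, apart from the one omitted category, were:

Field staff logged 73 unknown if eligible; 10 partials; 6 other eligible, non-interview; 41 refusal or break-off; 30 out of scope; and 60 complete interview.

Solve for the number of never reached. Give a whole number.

Top: 60 + 10 = 70
RR2 = 70 / D = 0.307
D = 70 / 0.307 = 228.0
Remaining denominator categories sum to 190
never reached = 228.0 − 190 ≈ 38

38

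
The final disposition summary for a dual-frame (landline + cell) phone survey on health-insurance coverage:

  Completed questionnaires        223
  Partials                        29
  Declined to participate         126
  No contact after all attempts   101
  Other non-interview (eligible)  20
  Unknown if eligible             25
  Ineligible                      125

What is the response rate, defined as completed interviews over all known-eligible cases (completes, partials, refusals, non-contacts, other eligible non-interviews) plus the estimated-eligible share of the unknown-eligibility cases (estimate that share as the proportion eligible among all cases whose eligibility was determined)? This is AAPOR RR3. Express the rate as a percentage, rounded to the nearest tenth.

Num → 223
Eligible (known) → 223 + 29 + 126 + 101 + 20 = 499
e = 499 / (499 + 125) = 499 / 624 = 0.7997
Eligible share of unknowns → 0.7997 × 25 = 19.99
Denominator → 499 + 19.99 = 518.99
RR3 = 223 / 518.99 = 0.4297

43.0%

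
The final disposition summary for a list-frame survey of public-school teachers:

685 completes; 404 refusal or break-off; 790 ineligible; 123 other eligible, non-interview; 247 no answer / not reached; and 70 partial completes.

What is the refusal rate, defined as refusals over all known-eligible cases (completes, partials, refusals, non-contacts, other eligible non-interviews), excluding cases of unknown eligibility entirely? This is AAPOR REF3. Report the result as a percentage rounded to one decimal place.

26.4%

Numerator: 404
Denominator: 685 + 70 + 404 + 247 + 123 = 1529
REF3 = 404 / 1529 = 0.2642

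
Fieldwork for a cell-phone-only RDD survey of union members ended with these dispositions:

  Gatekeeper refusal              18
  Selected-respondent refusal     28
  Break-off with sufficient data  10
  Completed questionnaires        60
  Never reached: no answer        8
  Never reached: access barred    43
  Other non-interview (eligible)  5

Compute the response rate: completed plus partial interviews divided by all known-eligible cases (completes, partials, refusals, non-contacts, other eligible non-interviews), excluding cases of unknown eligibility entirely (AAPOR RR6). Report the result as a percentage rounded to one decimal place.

Declined to participate = 18 + 28 = 46
No contact after all attempts = 8 + 43 = 51
Numerator = 60 + 10 = 70
Denom = 60 + 10 + 46 + 51 + 5 = 172
RR6 = 70 / 172 = 0.4070

40.7%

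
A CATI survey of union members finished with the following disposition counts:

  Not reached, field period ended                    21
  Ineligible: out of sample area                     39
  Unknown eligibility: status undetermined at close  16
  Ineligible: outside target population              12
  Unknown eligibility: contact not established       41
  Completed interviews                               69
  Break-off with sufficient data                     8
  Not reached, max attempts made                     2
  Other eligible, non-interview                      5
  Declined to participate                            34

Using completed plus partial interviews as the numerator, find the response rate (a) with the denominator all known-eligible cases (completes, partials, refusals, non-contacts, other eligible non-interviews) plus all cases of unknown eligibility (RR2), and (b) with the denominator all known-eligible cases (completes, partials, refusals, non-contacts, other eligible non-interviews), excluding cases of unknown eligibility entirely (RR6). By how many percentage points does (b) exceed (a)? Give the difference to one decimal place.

Never reached = 21 + 2 = 23
Eligibility not determined = 41 + 16 = 57
Screened out, ineligible = 12 + 39 = 51
Numerator: 69 + 8 = 77
Denominator: 69 + 8 + 34 + 23 + 5 + 57 = 196
RR2 = 77 / 196 = 0.3929
Denominator: 69 + 8 + 34 + 23 + 5 = 139
RR6 = 77 / 139 = 0.5540
Difference = 55.40 − 39.29 = 16.11 percentage points

16.1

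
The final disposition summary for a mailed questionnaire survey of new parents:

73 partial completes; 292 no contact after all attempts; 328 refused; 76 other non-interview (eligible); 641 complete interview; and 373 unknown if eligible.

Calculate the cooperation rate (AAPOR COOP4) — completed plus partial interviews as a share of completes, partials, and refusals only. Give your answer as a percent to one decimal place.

68.5%

Num = 641 + 73 = 714
Base = 641 + 73 + 328 = 1042
COOP4 = 714 / 1042 = 0.6852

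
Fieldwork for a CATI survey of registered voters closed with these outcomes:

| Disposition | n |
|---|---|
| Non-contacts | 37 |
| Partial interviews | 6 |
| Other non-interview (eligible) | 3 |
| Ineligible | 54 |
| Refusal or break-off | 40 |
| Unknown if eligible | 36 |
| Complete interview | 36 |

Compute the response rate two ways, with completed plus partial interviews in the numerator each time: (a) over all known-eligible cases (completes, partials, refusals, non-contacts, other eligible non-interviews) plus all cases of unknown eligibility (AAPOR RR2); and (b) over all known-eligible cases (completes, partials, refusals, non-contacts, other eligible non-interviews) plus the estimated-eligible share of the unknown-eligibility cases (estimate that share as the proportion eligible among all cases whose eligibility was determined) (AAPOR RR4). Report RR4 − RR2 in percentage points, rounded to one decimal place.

Num → 36 + 6 = 42
Denom → 36 + 6 + 40 + 37 + 3 + 36 = 158
RR2 = 42 / 158 = 0.2658
Eligible (known) → 36 + 6 + 40 + 37 + 3 = 122
e = 122 / (122 + 54) = 122 / 176 = 0.6932
Estimated eligible among unknowns → 0.6932 × 36 = 24.96
Denom → 122 + 24.96 = 146.96
RR4 = 42 / 146.96 = 0.2858
Difference = 28.58 − 26.58 = 2.00 percentage points

2.0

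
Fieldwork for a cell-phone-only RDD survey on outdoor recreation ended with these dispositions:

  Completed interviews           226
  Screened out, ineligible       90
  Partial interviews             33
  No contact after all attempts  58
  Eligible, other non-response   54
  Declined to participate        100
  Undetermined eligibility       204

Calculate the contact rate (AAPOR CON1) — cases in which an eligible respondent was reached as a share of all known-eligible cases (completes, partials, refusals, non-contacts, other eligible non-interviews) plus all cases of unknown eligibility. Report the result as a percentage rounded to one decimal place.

Top → 226 + 33 + 100 + 54 = 413
Denominator → 226 + 33 + 100 + 58 + 54 + 204 = 675
CON1 = 413 / 675 = 0.6119

61.2%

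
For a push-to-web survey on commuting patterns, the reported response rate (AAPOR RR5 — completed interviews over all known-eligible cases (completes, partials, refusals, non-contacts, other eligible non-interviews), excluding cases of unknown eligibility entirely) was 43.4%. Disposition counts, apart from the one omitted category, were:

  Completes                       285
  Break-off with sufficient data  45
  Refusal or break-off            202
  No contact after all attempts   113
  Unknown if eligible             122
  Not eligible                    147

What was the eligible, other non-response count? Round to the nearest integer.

12

RR5 = 285 / D = 0.434
D = 285 / 0.434 = 656.7
Remaining denominator categories sum to 645
eligible, other non-response = 656.7 − 645 ≈ 12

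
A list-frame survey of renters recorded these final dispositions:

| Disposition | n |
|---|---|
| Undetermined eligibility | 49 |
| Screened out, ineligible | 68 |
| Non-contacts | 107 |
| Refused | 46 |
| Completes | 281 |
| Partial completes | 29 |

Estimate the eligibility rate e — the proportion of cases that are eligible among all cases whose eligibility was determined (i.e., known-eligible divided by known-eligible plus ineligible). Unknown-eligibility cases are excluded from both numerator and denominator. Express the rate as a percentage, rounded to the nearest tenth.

87.2%

Determined eligible = 281 + 29 + 46 + 107 = 463
e = 463 / (463 + 68) = 463 / 531 = 0.8719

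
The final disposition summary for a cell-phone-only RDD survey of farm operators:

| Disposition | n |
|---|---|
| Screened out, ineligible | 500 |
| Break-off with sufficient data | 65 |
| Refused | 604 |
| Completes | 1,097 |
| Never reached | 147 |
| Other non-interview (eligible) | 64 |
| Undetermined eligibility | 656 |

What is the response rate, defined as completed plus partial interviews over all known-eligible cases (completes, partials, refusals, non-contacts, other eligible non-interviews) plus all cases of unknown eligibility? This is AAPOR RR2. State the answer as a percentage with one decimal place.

Top: 1097 + 65 = 1162
Base: 1097 + 65 + 604 + 147 + 64 + 656 = 2633
RR2 = 1162 / 2633 = 0.4413

44.1%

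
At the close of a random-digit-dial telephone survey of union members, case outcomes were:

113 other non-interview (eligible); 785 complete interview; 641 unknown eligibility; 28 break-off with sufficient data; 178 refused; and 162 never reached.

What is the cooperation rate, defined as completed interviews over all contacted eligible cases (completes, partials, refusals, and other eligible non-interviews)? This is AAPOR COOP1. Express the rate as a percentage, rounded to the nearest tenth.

Numerator → 785
Base → 785 + 28 + 178 + 113 = 1104
COOP1 = 785 / 1104 = 0.7111

71.1%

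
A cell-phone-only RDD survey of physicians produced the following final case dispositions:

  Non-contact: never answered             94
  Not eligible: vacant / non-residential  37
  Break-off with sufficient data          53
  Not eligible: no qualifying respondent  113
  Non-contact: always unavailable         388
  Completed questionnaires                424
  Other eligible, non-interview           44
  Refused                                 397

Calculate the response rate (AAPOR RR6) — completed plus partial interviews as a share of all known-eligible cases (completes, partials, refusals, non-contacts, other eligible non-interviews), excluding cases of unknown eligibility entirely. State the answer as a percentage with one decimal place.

34.1%

No answer / not reached = 94 + 388 = 482
Not eligible = 113 + 37 = 150
Top = 424 + 53 = 477
Denominator = 424 + 53 + 397 + 482 + 44 = 1400
RR6 = 477 / 1400 = 0.3407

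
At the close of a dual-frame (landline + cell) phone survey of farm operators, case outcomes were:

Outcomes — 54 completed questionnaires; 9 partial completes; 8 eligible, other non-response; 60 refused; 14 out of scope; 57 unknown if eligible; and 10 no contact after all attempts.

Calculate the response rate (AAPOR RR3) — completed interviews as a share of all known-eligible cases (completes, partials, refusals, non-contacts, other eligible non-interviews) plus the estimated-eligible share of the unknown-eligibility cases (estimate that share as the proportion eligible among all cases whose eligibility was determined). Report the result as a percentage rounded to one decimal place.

Num = 54
Eligible (known) = 54 + 9 + 60 + 10 + 8 = 141
e = 141 / (141 + 14) = 141 / 155 = 0.9097
e × U = 0.9097 × 57 = 51.85
Denom = 141 + 51.85 = 192.85
RR3 = 54 / 192.85 = 0.2800

28.0%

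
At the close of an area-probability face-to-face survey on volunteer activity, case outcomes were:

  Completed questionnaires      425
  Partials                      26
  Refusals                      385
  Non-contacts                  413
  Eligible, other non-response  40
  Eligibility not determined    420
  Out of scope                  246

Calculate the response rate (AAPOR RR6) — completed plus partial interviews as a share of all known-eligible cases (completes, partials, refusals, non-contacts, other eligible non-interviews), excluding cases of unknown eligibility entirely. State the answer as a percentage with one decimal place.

35.0%

Num → 425 + 26 = 451
Denom → 425 + 26 + 385 + 413 + 40 = 1289
RR6 = 451 / 1289 = 0.3499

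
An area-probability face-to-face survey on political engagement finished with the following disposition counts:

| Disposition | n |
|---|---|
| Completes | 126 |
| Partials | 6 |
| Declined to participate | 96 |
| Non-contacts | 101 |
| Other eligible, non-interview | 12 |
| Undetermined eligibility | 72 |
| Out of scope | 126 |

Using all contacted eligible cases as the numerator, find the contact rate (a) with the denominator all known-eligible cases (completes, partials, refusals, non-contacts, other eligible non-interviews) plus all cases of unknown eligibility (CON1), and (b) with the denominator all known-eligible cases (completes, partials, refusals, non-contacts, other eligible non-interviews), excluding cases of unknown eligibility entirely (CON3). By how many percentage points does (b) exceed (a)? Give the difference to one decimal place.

Top → 126 + 6 + 96 + 12 = 240
Denom → 126 + 6 + 96 + 101 + 12 + 72 = 413
CON1 = 240 / 413 = 0.5811
Denom → 126 + 6 + 96 + 101 + 12 = 341
CON3 = 240 / 341 = 0.7038
Difference = 70.38 − 58.11 = 12.27 percentage points

12.3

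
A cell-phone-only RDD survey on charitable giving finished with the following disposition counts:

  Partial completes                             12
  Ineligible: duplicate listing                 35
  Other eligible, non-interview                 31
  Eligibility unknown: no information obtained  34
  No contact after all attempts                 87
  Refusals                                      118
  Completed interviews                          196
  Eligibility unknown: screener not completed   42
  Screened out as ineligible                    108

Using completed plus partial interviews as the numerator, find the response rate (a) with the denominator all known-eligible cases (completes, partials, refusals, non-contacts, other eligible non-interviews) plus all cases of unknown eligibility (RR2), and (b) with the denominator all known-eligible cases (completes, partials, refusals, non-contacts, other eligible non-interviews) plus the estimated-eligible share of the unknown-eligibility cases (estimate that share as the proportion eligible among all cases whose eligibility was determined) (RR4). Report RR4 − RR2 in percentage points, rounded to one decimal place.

1.5

Unknown if eligible = 42 + 34 = 76
Screened out, ineligible = 108 + 35 = 143
Numerator = 196 + 12 = 208
Denom = 196 + 12 + 118 + 87 + 31 + 76 = 520
RR2 = 208 / 520 = 0.4000
Determined eligible = 196 + 12 + 118 + 87 + 31 = 444
e = 444 / (444 + 143) = 444 / 587 = 0.7564
e × U = 0.7564 × 76 = 57.49
Denom = 444 + 57.49 = 501.49
RR4 = 208 / 501.49 = 0.4148
Difference = 41.48 − 40.00 = 1.48 percentage points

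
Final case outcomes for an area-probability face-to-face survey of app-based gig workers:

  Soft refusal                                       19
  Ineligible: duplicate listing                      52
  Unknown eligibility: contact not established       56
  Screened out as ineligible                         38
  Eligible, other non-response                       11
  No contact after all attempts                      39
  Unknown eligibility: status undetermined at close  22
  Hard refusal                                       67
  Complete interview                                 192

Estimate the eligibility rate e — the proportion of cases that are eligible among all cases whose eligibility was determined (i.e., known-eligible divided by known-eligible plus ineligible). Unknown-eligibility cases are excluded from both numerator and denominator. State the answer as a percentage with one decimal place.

Refusal or break-off = 67 + 19 = 86
Eligibility not determined = 56 + 22 = 78
Ineligible = 38 + 52 = 90
Eligible (known) = 192 + 86 + 39 + 11 = 328
e = 328 / (328 + 90) = 328 / 418 = 0.7847

78.5%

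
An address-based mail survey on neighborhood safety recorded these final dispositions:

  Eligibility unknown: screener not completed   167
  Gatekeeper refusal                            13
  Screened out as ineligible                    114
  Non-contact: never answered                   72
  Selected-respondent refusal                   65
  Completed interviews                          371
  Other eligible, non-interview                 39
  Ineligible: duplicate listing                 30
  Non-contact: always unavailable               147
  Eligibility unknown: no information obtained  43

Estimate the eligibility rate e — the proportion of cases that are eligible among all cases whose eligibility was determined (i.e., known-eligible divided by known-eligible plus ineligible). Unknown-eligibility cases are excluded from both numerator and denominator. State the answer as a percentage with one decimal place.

83.1%

Refused = 13 + 65 = 78
No answer / not reached = 72 + 147 = 219
Eligibility not determined = 167 + 43 = 210
Out of scope = 114 + 30 = 144
Determined eligible → 371 + 78 + 219 + 39 = 707
e = 707 / (707 + 144) = 707 / 851 = 0.8308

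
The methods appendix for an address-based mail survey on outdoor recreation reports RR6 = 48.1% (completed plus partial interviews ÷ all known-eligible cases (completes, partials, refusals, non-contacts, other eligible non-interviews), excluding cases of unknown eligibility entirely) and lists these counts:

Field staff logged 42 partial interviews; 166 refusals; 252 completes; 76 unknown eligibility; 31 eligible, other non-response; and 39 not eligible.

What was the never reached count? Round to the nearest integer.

120

Numerator: 252 + 42 = 294
RR6 = 294 / D = 0.481
D = 294 / 0.481 = 611.2
Rest of base = 491
never reached = 611.2 − 491 ≈ 120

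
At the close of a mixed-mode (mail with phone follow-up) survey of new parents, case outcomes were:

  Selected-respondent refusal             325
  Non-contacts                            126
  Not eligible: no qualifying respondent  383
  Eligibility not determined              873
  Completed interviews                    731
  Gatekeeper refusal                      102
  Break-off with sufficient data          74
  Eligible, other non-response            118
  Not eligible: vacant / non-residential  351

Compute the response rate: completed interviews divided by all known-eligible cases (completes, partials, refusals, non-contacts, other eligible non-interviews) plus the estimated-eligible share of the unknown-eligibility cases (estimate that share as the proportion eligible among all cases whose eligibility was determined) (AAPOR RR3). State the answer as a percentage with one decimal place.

Refusal or break-off = 102 + 325 = 427
Screened out, ineligible = 383 + 351 = 734
Top: 731
Eligible (known): 731 + 74 + 427 + 126 + 118 = 1476
e = 1476 / (1476 + 734) = 1476 / 2210 = 0.6679
e × U: 0.6679 × 873 = 583.08
Base: 1476 + 583.08 = 2059.08
RR3 = 731 / 2059.08 = 0.3550

35.5%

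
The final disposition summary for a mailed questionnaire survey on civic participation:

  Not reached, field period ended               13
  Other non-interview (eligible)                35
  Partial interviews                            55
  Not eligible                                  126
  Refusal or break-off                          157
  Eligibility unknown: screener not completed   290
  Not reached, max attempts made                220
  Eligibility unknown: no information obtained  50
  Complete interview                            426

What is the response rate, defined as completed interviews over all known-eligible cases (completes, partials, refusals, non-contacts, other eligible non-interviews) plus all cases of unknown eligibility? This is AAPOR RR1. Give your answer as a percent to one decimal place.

No answer / not reached = 13 + 220 = 233
Undetermined eligibility = 290 + 50 = 340
Num: 426
Denom: 426 + 55 + 157 + 233 + 35 + 340 = 1246
RR1 = 426 / 1246 = 0.3419

34.2%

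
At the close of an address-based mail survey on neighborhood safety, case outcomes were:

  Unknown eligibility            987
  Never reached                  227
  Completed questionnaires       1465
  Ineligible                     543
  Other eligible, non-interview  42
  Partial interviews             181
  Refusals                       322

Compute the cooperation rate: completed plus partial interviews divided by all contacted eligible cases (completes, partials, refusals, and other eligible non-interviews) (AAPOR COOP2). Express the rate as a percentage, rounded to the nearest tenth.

81.9%

Numerator = 1465 + 181 = 1646
Denominator = 1465 + 181 + 322 + 42 = 2010
COOP2 = 1646 / 2010 = 0.8189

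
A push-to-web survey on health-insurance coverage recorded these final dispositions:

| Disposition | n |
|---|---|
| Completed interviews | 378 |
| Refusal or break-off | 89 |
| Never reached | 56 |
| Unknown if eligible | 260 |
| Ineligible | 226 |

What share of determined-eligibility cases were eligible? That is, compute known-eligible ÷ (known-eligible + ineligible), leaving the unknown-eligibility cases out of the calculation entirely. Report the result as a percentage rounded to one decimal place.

69.8%

Known eligible: 378 + 89 + 56 = 523
e = 523 / (523 + 226) = 523 / 749 = 0.6983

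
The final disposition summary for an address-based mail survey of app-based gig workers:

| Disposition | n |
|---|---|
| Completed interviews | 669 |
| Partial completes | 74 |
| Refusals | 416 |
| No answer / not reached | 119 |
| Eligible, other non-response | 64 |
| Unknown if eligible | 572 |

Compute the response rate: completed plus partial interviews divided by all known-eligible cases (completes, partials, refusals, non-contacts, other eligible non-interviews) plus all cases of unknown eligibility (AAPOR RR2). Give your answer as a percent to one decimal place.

Numerator = 669 + 74 = 743
Denom = 669 + 74 + 416 + 119 + 64 + 572 = 1914
RR2 = 743 / 1914 = 0.3882

38.8%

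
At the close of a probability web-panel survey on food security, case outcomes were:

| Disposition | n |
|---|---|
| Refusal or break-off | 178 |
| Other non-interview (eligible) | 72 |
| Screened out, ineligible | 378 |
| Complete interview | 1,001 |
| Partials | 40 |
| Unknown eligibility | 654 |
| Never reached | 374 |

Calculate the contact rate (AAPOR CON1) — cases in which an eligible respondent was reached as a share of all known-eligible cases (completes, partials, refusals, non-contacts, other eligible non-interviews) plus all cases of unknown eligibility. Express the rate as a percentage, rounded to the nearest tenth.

55.7%

Num → 1001 + 40 + 178 + 72 = 1291
Base → 1001 + 40 + 178 + 374 + 72 + 654 = 2319
CON1 = 1291 / 2319 = 0.5567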